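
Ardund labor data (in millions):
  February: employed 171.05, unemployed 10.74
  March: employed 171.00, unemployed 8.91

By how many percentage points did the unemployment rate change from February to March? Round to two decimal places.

February: labor force = 171.05 + 10.74 = 181.79; u = 10.74/181.79 = 5.91%.
March: labor force = 171.00 + 8.91 = 179.91; u = 8.91/179.91 = 4.95%.
Change = 4.95% − 5.91% = −0.96 pp.

The unemployment rate changed by −0.96 percentage points.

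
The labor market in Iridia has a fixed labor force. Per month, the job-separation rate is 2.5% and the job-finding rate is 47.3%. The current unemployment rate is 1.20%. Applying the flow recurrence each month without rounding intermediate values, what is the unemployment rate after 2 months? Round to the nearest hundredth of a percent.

With a fixed labor force, u_{t+1} = u_t + s·(1−u_t) − f·u_t = u_t·(1−s−f) + s.
Here 1−s−f = 0.502 and s = 0.025.
u_1 = 0.012000 × 0.502 + 0.025 = 0.031024.
u_2 = 0.031024 × 0.502 + 0.025 = 0.040574.

Unemployment rate after two months ≈ 4.06%.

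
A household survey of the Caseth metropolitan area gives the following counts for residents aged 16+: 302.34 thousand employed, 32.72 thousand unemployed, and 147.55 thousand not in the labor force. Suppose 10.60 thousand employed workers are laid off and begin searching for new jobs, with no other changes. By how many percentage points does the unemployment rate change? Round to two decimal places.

Initially, labor force = 302.34 + 32.72 = 335.06 thousand, so u = 32.72/335.06 = 9.77%.
After the change, employed falls and unemployed rises by 10.60; labor force unchanged → E = 291.74, U = 43.32, labor force = 335.06 thousand.
New unemployment rate = 43.32 / 335.06 = 12.93%.
Change = 12.93% − 9.77% = +3.16 percentage points.

The unemployment rate changes by +3.16 percentage points.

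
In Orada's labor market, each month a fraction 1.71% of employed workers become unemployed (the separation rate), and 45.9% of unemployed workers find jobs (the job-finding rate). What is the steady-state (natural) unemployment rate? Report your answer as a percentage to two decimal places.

Steady-state unemployment rate ≈ 3.59%.

At steady state the flows balance: s·E = f·U, so U/(E+U) = s/(s+f).
u* = 1.71 / (1.71 + 45.9) = 1.71 / 47.61 = 3.59%.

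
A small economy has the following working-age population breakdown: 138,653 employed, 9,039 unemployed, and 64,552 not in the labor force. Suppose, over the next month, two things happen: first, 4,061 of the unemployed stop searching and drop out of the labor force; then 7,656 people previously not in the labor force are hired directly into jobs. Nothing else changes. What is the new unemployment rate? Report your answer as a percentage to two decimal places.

New unemployment rate ≈ 3.29%.

Initially, labor force = 138,653 + 9,039 = 147,692, so u = 9,039/147,692 = 6.12%.
After the first change, unemployed and labor force both fall by 4,061 → E = 138,653, U = 4,978, labor force = 143,631.
After the second change, employed and labor force both rise by 7,656; unemployed unchanged → E = 146,309, U = 4,978, labor force = 151,287.
New unemployment rate = 4,978 / 151,287 = 3.29%.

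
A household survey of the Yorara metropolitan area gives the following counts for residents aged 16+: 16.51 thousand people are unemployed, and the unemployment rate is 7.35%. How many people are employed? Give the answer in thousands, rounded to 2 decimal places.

About 208.12 thousand are employed.

Labor force = U / u = 16.51 / 0.0735 ≈ 224.63 thousand.
Employed = labor force − unemployed = 224.63 − 16.51 = 208.12 thousand.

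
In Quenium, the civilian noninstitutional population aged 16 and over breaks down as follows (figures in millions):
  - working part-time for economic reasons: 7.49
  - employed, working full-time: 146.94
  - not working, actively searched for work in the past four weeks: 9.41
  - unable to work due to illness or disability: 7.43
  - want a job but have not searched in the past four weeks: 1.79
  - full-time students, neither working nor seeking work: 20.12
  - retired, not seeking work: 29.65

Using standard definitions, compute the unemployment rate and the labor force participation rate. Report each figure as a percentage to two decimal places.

Unemployment rate ≈ 5.74%; labor force participation rate ≈ 73.53%.

Employed = 7.49 + 146.94 = 154.43 million (anyone who worked, including part-time for economic reasons, counts as employed).
Unemployed = 9.41 million.
Labor force = 154.43 + 9.41 = 163.84 million.
Not in labor force = 7.43 + 1.79 + 20.12 + 29.65 = 58.99 million (those not working and not actively searching are outside the labor force — including those who want a job but have given up searching).
Civilian working-age population = 163.84 + 58.99 = 222.83 million.
Unemployment rate = 9.41 / 163.84 = 5.74%.
Labor force participation rate = 163.84 / 222.83 = 73.53%.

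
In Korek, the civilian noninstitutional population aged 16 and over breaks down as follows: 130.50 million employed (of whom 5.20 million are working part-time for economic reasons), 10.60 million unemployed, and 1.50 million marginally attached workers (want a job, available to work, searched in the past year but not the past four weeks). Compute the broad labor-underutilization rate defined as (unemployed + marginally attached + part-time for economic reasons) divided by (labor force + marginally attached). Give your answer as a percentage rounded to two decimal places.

Broad underutilization rate ≈ 12.13%.

Labor force = 130.50 + 10.60 = 141.10 million.
Numerator = 10.60 + 1.50 + 5.20 = 17.30 million.
Denominator = 141.10 + 1.50 = 142.60 million.
Broad rate = 17.30 / 142.60 = 12.13%.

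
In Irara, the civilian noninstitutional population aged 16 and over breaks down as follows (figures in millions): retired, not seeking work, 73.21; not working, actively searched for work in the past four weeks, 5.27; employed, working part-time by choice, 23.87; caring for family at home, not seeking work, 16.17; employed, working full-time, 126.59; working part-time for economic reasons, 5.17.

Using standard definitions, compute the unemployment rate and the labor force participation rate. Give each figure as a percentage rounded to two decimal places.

Employed = 23.87 + 126.59 + 5.17 = 155.63 million (anyone who worked, including part-time for economic reasons, counts as employed).
Unemployed = 5.27 million.
Labor force = 155.63 + 5.27 = 160.90 million.
Not in labor force = 73.21 + 16.17 = 89.38 million (those not working and not actively searching are outside the labor force).
Civilian working-age population = 160.90 + 89.38 = 250.28 million.
Unemployment rate = 5.27 / 160.90 = 3.28%.
Labor force participation rate = 160.90 / 250.28 = 64.29%.

Unemployment rate ≈ 3.28%; labor force participation rate ≈ 64.29%.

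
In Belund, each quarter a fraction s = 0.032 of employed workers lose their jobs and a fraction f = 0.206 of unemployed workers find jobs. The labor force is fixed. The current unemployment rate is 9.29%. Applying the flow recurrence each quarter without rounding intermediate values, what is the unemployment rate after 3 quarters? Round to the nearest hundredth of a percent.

With a fixed labor force, u_{t+1} = u_t + s·(1−u_t) − f·u_t = u_t·(1−s−f) + s.
Here 1−s−f = 0.762 and s = 0.032.
u_1 = 0.092900 × 0.762 + 0.032 = 0.102790.
u_2 = 0.102790 × 0.762 + 0.032 = 0.110326.
u_3 = 0.110326 × 0.762 + 0.032 = 0.116068.

Unemployment rate after three quarters ≈ 11.61%.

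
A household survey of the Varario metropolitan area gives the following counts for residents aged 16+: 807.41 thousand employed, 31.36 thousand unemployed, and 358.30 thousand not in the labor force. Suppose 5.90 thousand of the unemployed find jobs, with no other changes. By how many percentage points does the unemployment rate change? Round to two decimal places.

The unemployment rate changes by −0.70 percentage points.

Initially, labor force = 807.41 + 31.36 = 838.77 thousand, so u = 31.36/838.77 = 3.74%.
After the change, unemployed falls and employed rises by 5.90; labor force unchanged → E = 813.31, U = 25.46, labor force = 838.77 thousand.
New unemployment rate = 25.46 / 838.77 = 3.04%.
Change = 3.04% − 3.74% = −0.70 percentage points.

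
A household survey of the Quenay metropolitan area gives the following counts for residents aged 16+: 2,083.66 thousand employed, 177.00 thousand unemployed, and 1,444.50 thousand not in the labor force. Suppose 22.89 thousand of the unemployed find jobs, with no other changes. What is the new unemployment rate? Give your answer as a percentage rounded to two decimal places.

Initially, labor force = 2,083.66 + 177.00 = 2,260.66 thousand, so u = 177.00/2,260.66 = 7.83%.
After the change, unemployed falls and employed rises by 22.89; labor force unchanged → E = 2,106.55, U = 154.11, labor force = 2,260.66 thousand.
New unemployment rate = 154.11 / 2,260.66 = 6.82%.

New unemployment rate ≈ 6.82%.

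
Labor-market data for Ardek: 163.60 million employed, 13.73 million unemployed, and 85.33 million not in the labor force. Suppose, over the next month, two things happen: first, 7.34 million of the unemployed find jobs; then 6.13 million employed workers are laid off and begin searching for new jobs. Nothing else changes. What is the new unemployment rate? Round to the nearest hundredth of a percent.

Initially, labor force = 163.60 + 13.73 = 177.33 million, so u = 13.73/177.33 = 7.74%.
After the first change, unemployed falls and employed rises by 7.34; labor force unchanged → E = 170.94, U = 6.39, labor force = 177.33 million.
After the second change, employed falls and unemployed rises by 6.13; labor force unchanged → E = 164.81, U = 12.52, labor force = 177.33 million.
New unemployment rate = 12.52 / 177.33 = 7.06%.

New unemployment rate ≈ 7.06%.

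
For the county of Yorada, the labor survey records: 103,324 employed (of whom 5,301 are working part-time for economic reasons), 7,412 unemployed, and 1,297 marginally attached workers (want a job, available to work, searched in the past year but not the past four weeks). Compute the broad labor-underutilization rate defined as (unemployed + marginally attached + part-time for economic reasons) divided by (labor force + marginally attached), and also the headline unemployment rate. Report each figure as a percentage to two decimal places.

Broad underutilization rate ≈ 12.51%; headline unemployment rate ≈ 6.69%.

Labor force = 103,324 + 7,412 = 110,736.
Numerator = 7,412 + 1,297 + 5,301 = 14,010.
Denominator = 110,736 + 1,297 = 112,033.
Broad rate = 14,010 / 112,033 = 12.51%.
Headline unemployment rate = 7,412 / 110,736 = 6.69%.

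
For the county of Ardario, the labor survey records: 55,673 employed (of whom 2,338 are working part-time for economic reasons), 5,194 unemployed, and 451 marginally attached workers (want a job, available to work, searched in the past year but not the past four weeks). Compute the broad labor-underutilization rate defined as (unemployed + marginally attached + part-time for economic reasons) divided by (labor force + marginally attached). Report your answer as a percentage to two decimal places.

Labor force = 55,673 + 5,194 = 60,867.
Numerator = 5,194 + 451 + 2,338 = 7,983.
Denominator = 60,867 + 451 = 61,318.
Broad rate = 7,983 / 61,318 = 13.02%.

Broad underutilization rate ≈ 13.02%.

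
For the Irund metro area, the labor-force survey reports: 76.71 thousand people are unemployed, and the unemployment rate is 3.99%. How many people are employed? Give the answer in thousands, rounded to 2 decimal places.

Labor force = U / u = 76.71 / 0.0399 ≈ 1,922.56 thousand.
Employed = labor force − unemployed = 1,922.56 − 76.71 = 1,845.85 thousand.

About 1,845.85 thousand are employed.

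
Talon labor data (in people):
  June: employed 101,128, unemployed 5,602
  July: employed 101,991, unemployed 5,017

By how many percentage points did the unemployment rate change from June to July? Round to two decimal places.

June: labor force = 101,128 + 5,602 = 106,730; u = 5,602/106,730 = 5.25%.
July: labor force = 101,991 + 5,017 = 107,008; u = 5,017/107,008 = 4.69%.
Change = 4.69% − 5.25% = −0.56 pp.

The unemployment rate changed by −0.56 percentage points.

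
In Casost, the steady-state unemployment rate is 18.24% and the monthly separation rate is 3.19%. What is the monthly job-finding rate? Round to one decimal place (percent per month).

Job-finding rate ≈ 14.3% per month.

From u* = s/(s+f): f = s·(1−u)/u.
f = 3.19 × (1 − 0.1824) / 0.1824 = 2.6081 / 0.1824 ≈ 14.3% per month.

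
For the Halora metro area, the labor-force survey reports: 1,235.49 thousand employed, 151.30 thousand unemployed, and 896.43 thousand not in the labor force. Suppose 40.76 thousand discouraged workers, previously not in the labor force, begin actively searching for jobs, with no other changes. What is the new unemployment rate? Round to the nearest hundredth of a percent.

New unemployment rate ≈ 13.45%.

Initially, labor force = 1,235.49 + 151.30 = 1,386.79 thousand, so u = 151.30/1,386.79 = 10.91%.
After the change, unemployed and labor force both rise by 40.76 → E = 1,235.49, U = 192.06, labor force = 1,427.55 thousand.
New unemployment rate = 192.06 / 1,427.55 = 13.45%.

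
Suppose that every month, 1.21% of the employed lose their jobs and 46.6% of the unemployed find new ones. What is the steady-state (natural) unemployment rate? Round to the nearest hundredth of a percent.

At steady state the flows balance: s·E = f·U, so U/(E+U) = s/(s+f).
u* = 1.21 / (1.21 + 46.6) = 1.21 / 47.81 = 2.53%.

Steady-state unemployment rate ≈ 2.53%.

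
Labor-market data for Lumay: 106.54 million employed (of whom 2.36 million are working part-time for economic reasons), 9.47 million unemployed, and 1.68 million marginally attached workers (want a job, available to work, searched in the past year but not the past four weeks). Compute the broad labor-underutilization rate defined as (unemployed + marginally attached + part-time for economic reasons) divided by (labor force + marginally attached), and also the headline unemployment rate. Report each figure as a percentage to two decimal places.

Labor force = 106.54 + 9.47 = 116.01 million.
Numerator = 9.47 + 1.68 + 2.36 = 13.51 million.
Denominator = 116.01 + 1.68 = 117.69 million.
Broad rate = 13.51 / 117.69 = 11.48%.
Headline unemployment rate = 9.47 / 116.01 = 8.16%.

Broad underutilization rate ≈ 11.48%; headline unemployment rate ≈ 8.16%.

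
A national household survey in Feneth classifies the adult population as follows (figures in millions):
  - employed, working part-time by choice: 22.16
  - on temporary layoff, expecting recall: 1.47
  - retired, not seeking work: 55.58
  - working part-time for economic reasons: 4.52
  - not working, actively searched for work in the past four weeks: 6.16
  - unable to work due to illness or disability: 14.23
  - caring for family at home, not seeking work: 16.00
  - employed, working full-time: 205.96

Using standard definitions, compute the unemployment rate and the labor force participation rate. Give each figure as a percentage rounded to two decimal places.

Employed = 22.16 + 4.52 + 205.96 = 232.64 million (anyone who worked, including part-time for economic reasons, counts as employed).
Unemployed = 1.47 + 6.16 = 7.63 million (jobless and actively searching, or on temporary layoff).
Labor force = 232.64 + 7.63 = 240.27 million.
Not in labor force = 55.58 + 14.23 + 16.00 = 85.81 million (those not working and not actively searching are outside the labor force).
Civilian working-age population = 240.27 + 85.81 = 326.08 million.
Unemployment rate = 7.63 / 240.27 = 3.18%.
Labor force participation rate = 240.27 / 326.08 = 73.68%.

Unemployment rate ≈ 3.18%; labor force participation rate ≈ 73.68%.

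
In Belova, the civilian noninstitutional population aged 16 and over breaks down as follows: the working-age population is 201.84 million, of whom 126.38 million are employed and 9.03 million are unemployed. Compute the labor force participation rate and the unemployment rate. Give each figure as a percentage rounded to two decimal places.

Labor force participation rate ≈ 67.09%; unemployment rate ≈ 6.67%.

Labor force = employed + unemployed = 126.38 + 9.03 = 135.41 million.
Unemployment rate = 9.03 / 135.41 = 6.67%.
Labor force participation rate = 135.41 / 201.84 = 67.09%.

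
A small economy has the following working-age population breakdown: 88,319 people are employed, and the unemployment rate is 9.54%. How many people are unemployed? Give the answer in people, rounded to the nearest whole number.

Let U be the number unemployed. The labor force is E + U, and U/(E+U) = 0.0954.
So U = 0.0954 × 88,319 / (1 − 0.0954) = 8425.63 / 0.9046 ≈ 9,314.

About 9,314 are unemployed.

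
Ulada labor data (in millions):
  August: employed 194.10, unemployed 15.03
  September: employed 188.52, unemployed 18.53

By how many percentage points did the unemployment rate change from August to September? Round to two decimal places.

August: labor force = 194.10 + 15.03 = 209.13; u = 15.03/209.13 = 7.19%.
September: labor force = 188.52 + 18.53 = 207.05; u = 18.53/207.05 = 8.95%.
Change = 8.95% − 7.19% = +1.76 pp.

The unemployment rate changed by +1.76 percentage points.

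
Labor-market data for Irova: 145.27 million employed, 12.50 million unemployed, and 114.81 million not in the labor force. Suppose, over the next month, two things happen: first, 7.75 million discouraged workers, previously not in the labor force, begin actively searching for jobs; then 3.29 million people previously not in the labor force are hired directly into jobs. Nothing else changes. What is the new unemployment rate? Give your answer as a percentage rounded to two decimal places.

Initially, labor force = 145.27 + 12.50 = 157.77 million, so u = 12.50/157.77 = 7.92%.
After the first change, unemployed and labor force both rise by 7.75 → E = 145.27, U = 20.25, labor force = 165.52 million.
After the second change, employed and labor force both rise by 3.29; unemployed unchanged → E = 148.56, U = 20.25, labor force = 168.81 million.
New unemployment rate = 20.25 / 168.81 = 12.00%.

New unemployment rate ≈ 12.00%.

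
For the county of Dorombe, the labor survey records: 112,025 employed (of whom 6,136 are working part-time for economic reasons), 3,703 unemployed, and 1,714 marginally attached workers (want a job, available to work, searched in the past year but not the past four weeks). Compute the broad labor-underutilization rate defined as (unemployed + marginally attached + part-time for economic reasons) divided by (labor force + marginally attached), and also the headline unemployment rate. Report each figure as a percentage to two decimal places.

Labor force = 112,025 + 3,703 = 115,728.
Numerator = 3,703 + 1,714 + 6,136 = 11,553.
Denominator = 115,728 + 1,714 = 117,442.
Broad rate = 11,553 / 117,442 = 9.84%.
Headline unemployment rate = 3,703 / 115,728 = 3.20%.

Broad underutilization rate ≈ 9.84%; headline unemployment rate ≈ 3.20%.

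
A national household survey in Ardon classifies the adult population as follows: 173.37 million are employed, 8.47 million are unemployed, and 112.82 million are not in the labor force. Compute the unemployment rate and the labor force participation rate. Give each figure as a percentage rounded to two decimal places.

Unemployment rate ≈ 4.66%; labor force participation rate ≈ 61.71%.

Labor force = employed + unemployed = 173.37 + 8.47 = 181.84 million.
Working-age population = 181.84 + 112.82 = 294.66 million.
Unemployment rate = 8.47 / 181.84 = 4.66%.
Labor force participation rate = 181.84 / 294.66 = 61.71%.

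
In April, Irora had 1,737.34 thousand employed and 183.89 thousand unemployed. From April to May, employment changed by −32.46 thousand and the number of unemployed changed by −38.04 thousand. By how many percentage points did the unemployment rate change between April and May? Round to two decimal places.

The unemployment rate changed by −1.69 percentage points.

April: labor force = 1,737.34 + 183.89 = 1,921.23; u = 183.89/1,921.23 = 9.57%.
May: labor force = 1,704.88 + 145.85 = 1,850.73; u = 145.85/1,850.73 = 7.88%.
Change = 7.88% − 9.57% = −1.69 pp.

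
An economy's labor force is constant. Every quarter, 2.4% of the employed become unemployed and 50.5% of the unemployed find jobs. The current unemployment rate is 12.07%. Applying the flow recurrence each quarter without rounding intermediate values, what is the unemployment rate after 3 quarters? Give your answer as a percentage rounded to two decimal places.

With a fixed labor force, u_{t+1} = u_t + s·(1−u_t) − f·u_t = u_t·(1−s−f) + s.
Here 1−s−f = 0.471 and s = 0.024.
u_1 = 0.120700 × 0.471 + 0.024 = 0.080850.
u_2 = 0.080850 × 0.471 + 0.024 = 0.062080.
u_3 = 0.062080 × 0.471 + 0.024 = 0.053240.

Unemployment rate after three quarters ≈ 5.32%.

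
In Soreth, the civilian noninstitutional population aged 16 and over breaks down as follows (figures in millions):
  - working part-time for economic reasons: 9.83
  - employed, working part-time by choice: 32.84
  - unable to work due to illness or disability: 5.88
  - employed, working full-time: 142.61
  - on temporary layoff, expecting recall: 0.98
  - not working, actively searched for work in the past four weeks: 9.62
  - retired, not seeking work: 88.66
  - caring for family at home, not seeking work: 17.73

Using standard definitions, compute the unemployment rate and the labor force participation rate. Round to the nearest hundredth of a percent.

Unemployment rate ≈ 5.41%; labor force participation rate ≈ 63.57%.

Employed = 9.83 + 32.84 + 142.61 = 185.28 million (anyone who worked, including part-time for economic reasons, counts as employed).
Unemployed = 0.98 + 9.62 = 10.60 million (jobless and actively searching, or on temporary layoff).
Labor force = 185.28 + 10.60 = 195.88 million.
Not in labor force = 5.88 + 88.66 + 17.73 = 112.27 million (those not working and not actively searching are outside the labor force).
Civilian working-age population = 195.88 + 112.27 = 308.15 million.
Unemployment rate = 10.60 / 195.88 = 5.41%.
Labor force participation rate = 195.88 / 308.15 = 63.57%.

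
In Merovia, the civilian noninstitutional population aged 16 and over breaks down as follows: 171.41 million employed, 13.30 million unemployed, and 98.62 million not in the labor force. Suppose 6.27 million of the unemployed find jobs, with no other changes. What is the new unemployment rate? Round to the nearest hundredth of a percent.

Initially, labor force = 171.41 + 13.30 = 184.71 million, so u = 13.30/184.71 = 7.20%.
After the change, unemployed falls and employed rises by 6.27; labor force unchanged → E = 177.68, U = 7.03, labor force = 184.71 million.
New unemployment rate = 7.03 / 184.71 = 3.81%.

New unemployment rate ≈ 3.81%.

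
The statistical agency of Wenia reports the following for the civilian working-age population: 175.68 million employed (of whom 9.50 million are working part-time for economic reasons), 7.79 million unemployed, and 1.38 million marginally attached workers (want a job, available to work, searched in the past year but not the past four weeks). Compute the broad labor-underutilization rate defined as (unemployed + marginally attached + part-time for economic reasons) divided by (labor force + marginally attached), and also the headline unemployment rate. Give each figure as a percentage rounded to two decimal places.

Labor force = 175.68 + 7.79 = 183.47 million.
Numerator = 7.79 + 1.38 + 9.50 = 18.67 million.
Denominator = 183.47 + 1.38 = 184.85 million.
Broad rate = 18.67 / 184.85 = 10.10%.
Headline unemployment rate = 7.79 / 183.47 = 4.25%.

Broad underutilization rate ≈ 10.10%; headline unemployment rate ≈ 4.25%.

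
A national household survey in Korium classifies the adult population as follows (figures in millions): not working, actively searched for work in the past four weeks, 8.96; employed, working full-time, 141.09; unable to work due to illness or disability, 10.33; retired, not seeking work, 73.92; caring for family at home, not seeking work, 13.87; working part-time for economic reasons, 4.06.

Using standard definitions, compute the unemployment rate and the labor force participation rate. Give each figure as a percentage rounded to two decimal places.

Unemployment rate ≈ 5.81%; labor force participation rate ≈ 61.10%.

Employed = 141.09 + 4.06 = 145.15 million (anyone who worked, including part-time for economic reasons, counts as employed).
Unemployed = 8.96 million.
Labor force = 145.15 + 8.96 = 154.11 million.
Not in labor force = 10.33 + 73.92 + 13.87 = 98.12 million (those not working and not actively searching are outside the labor force).
Civilian working-age population = 154.11 + 98.12 = 252.23 million.
Unemployment rate = 8.96 / 154.11 = 5.81%.
Labor force participation rate = 154.11 / 252.23 = 61.10%.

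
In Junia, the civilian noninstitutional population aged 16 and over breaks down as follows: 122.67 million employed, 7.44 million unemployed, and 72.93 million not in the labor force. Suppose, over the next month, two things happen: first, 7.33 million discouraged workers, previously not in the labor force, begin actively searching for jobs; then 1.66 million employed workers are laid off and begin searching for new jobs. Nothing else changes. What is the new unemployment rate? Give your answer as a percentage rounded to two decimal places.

New unemployment rate ≈ 11.95%.

Initially, labor force = 122.67 + 7.44 = 130.11 million, so u = 7.44/130.11 = 5.72%.
After the first change, unemployed and labor force both rise by 7.33 → E = 122.67, U = 14.77, labor force = 137.44 million.
After the second change, employed falls and unemployed rises by 1.66; labor force unchanged → E = 121.01, U = 16.43, labor force = 137.44 million.
New unemployment rate = 16.43 / 137.44 = 11.95%.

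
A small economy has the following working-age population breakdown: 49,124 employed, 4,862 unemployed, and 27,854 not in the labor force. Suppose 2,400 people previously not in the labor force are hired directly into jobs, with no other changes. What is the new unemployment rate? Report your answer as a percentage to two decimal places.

Initially, labor force = 49,124 + 4,862 = 53,986, so u = 4,862/53,986 = 9.01%.
After the change, employed and labor force both rise by 2,400; unemployed unchanged → E = 51,524, U = 4,862, labor force = 56,386.
New unemployment rate = 4,862 / 56,386 = 8.62%.

New unemployment rate ≈ 8.62%.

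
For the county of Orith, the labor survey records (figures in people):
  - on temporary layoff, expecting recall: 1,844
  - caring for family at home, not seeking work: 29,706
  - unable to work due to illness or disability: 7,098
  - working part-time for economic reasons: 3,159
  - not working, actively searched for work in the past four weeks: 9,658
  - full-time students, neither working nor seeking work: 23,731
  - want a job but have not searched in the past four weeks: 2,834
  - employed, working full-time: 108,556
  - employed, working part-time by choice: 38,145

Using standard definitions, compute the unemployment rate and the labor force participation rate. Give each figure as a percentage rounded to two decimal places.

Unemployment rate ≈ 7.13%; labor force participation rate ≈ 71.80%.

Employed = 3,159 + 108,556 + 38,145 = 149,860 (anyone who worked, including part-time for economic reasons, counts as employed).
Unemployed = 1,844 + 9,658 = 11,502 (jobless and actively searching, or on temporary layoff).
Labor force = 149,860 + 11,502 = 161,362.
Not in labor force = 29,706 + 7,098 + 23,731 + 2,834 = 63,369 (those not working and not actively searching are outside the labor force — including those who want a job but have given up searching).
Civilian working-age population = 161,362 + 63,369 = 224,731.
Unemployment rate = 11,502 / 161,362 = 7.13%.
Labor force participation rate = 161,362 / 224,731 = 71.80%.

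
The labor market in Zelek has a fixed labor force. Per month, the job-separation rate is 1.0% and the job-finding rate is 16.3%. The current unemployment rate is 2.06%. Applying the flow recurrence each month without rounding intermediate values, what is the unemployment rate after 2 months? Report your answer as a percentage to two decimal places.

With a fixed labor force, u_{t+1} = u_t + s·(1−u_t) − f·u_t = u_t·(1−s−f) + s.
Here 1−s−f = 0.827 and s = 0.010.
u_1 = 0.020600 × 0.827 + 0.010 = 0.027036.
u_2 = 0.027036 × 0.827 + 0.010 = 0.032359.

Unemployment rate after two months ≈ 3.24%.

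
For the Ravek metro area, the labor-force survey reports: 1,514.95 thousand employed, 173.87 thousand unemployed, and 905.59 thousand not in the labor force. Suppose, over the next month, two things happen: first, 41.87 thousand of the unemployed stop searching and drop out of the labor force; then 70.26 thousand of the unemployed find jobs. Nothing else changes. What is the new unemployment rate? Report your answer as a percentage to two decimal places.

Initially, labor force = 1,514.95 + 173.87 = 1,688.82 thousand, so u = 173.87/1,688.82 = 10.30%.
After the first change, unemployed and labor force both fall by 41.87 → E = 1,514.95, U = 132.00, labor force = 1,646.95 thousand.
After the second change, unemployed falls and employed rises by 70.26; labor force unchanged → E = 1,585.21, U = 61.74, labor force = 1,646.95 thousand.
New unemployment rate = 61.74 / 1,646.95 = 3.75%.

New unemployment rate ≈ 3.75%.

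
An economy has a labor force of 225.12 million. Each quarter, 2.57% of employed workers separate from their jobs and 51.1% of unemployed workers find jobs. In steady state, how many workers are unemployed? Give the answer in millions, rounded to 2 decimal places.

Steady-state unemployment rate u* = s/(s+f) = 2.57/(2.57+51.1) = 0.047885.
Unemployed = u* × labor force = 0.047885 × 225.12 ≈ 10.78 million.

About 10.78 million are unemployed in steady state.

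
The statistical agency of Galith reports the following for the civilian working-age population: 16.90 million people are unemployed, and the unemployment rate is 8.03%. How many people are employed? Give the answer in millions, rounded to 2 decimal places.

About 193.56 million are employed.

Labor force = U / u = 16.90 / 0.0803 ≈ 210.46 million.
Employed = labor force − unemployed = 210.46 − 16.90 = 193.56 million.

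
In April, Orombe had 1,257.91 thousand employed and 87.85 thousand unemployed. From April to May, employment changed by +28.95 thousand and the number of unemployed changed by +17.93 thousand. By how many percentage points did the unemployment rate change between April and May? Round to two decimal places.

April: labor force = 1,257.91 + 87.85 = 1,345.76; u = 87.85/1,345.76 = 6.53%.
May: labor force = 1,286.86 + 105.78 = 1,392.64; u = 105.78/1,392.64 = 7.60%.
Change = 7.60% − 6.53% = +1.07 pp.

The unemployment rate changed by +1.07 percentage points.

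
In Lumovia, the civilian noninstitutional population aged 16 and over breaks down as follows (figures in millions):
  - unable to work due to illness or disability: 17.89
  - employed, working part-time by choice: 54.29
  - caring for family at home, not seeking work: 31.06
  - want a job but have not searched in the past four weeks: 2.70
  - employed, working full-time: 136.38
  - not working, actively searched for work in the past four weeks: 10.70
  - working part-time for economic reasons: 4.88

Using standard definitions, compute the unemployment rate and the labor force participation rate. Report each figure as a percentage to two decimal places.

Employed = 54.29 + 136.38 + 4.88 = 195.55 million (anyone who worked, including part-time for economic reasons, counts as employed).
Unemployed = 10.70 million.
Labor force = 195.55 + 10.70 = 206.25 million.
Not in labor force = 17.89 + 31.06 + 2.70 = 51.65 million (those not working and not actively searching are outside the labor force — including those who want a job but have given up searching).
Civilian working-age population = 206.25 + 51.65 = 257.90 million.
Unemployment rate = 10.70 / 206.25 = 5.19%.
Labor force participation rate = 206.25 / 257.90 = 79.97%.

Unemployment rate ≈ 5.19%; labor force participation rate ≈ 79.97%.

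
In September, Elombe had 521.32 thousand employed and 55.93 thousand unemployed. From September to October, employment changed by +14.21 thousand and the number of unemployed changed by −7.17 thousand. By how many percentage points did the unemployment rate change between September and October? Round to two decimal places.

September: labor force = 521.32 + 55.93 = 577.25; u = 55.93/577.25 = 9.69%.
October: labor force = 535.53 + 48.76 = 584.29; u = 48.76/584.29 = 8.35%.
Change = 8.35% − 9.69% = −1.34 pp.

The unemployment rate changed by −1.34 percentage points.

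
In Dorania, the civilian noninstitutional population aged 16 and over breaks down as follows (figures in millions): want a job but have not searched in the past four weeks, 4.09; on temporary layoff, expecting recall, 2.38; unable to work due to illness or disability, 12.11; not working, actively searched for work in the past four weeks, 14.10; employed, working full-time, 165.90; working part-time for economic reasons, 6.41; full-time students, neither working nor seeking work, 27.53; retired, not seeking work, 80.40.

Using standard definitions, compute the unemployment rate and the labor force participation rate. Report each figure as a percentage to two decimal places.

Employed = 165.90 + 6.41 = 172.31 million (anyone who worked, including part-time for economic reasons, counts as employed).
Unemployed = 2.38 + 14.10 = 16.48 million (jobless and actively searching, or on temporary layoff).
Labor force = 172.31 + 16.48 = 188.79 million.
Not in labor force = 4.09 + 12.11 + 27.53 + 80.40 = 124.13 million (those not working and not actively searching are outside the labor force — including those who want a job but have given up searching).
Civilian working-age population = 188.79 + 124.13 = 312.92 million.
Unemployment rate = 16.48 / 188.79 = 8.73%.
Labor force participation rate = 188.79 / 312.92 = 60.33%.

Unemployment rate ≈ 8.73%; labor force participation rate ≈ 60.33%.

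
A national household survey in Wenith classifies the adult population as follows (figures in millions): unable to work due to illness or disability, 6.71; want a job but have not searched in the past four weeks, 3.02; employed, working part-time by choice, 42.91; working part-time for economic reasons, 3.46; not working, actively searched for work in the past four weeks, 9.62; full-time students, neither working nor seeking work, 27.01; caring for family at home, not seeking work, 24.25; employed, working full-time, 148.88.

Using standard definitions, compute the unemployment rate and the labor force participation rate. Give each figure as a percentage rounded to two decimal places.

Employed = 42.91 + 3.46 + 148.88 = 195.25 million (anyone who worked, including part-time for economic reasons, counts as employed).
Unemployed = 9.62 million.
Labor force = 195.25 + 9.62 = 204.87 million.
Not in labor force = 6.71 + 3.02 + 27.01 + 24.25 = 60.99 million (those not working and not actively searching are outside the labor force — including those who want a job but have given up searching).
Civilian working-age population = 204.87 + 60.99 = 265.86 million.
Unemployment rate = 9.62 / 204.87 = 4.70%.
Labor force participation rate = 204.87 / 265.86 = 77.06%.

Unemployment rate ≈ 4.70%; labor force participation rate ≈ 77.06%.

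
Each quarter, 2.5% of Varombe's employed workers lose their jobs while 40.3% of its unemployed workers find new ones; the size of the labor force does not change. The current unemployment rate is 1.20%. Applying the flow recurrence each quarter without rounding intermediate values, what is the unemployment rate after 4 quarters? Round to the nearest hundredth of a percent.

Unemployment rate after four quarters ≈ 5.34%.

With a fixed labor force, u_{t+1} = u_t + s·(1−u_t) − f·u_t = u_t·(1−s−f) + s.
Here 1−s−f = 0.572 and s = 0.025.
u_1 = 0.012000 × 0.572 + 0.025 = 0.031864.
u_2 = 0.031864 × 0.572 + 0.025 = 0.043226.
u_3 = 0.043226 × 0.572 + 0.025 = 0.049725.
u_4 = 0.049725 × 0.572 + 0.025 = 0.053443.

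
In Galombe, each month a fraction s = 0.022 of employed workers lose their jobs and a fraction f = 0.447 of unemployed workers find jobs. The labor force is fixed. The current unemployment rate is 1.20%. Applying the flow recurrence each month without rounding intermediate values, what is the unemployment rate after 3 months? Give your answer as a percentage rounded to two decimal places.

Unemployment rate after three months ≈ 4.17%.

With a fixed labor force, u_{t+1} = u_t + s·(1−u_t) − f·u_t = u_t·(1−s−f) + s.
Here 1−s−f = 0.531 and s = 0.022.
u_1 = 0.012000 × 0.531 + 0.022 = 0.028372.
u_2 = 0.028372 × 0.531 + 0.022 = 0.037066.
u_3 = 0.037066 × 0.531 + 0.022 = 0.041682.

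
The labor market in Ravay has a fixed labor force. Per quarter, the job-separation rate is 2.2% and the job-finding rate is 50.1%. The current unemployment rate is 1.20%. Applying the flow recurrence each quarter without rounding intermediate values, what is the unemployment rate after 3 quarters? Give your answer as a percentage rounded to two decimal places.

With a fixed labor force, u_{t+1} = u_t + s·(1−u_t) − f·u_t = u_t·(1−s−f) + s.
Here 1−s−f = 0.477 and s = 0.022.
u_1 = 0.012000 × 0.477 + 0.022 = 0.027724.
u_2 = 0.027724 × 0.477 + 0.022 = 0.035224.
u_3 = 0.035224 × 0.477 + 0.022 = 0.038802.

Unemployment rate after three quarters ≈ 3.88%.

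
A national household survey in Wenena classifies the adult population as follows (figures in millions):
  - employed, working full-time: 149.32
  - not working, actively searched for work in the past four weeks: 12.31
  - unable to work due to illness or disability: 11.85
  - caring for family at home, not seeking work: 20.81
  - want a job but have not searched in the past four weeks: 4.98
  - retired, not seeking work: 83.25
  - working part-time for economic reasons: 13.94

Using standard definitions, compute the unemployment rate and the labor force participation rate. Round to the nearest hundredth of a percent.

Employed = 149.32 + 13.94 = 163.26 million (anyone who worked, including part-time for economic reasons, counts as employed).
Unemployed = 12.31 million.
Labor force = 163.26 + 12.31 = 175.57 million.
Not in labor force = 11.85 + 20.81 + 4.98 + 83.25 = 120.89 million (those not working and not actively searching are outside the labor force — including those who want a job but have given up searching).
Civilian working-age population = 175.57 + 120.89 = 296.46 million.
Unemployment rate = 12.31 / 175.57 = 7.01%.
Labor force participation rate = 175.57 / 296.46 = 59.22%.

Unemployment rate ≈ 7.01%; labor force participation rate ≈ 59.22%.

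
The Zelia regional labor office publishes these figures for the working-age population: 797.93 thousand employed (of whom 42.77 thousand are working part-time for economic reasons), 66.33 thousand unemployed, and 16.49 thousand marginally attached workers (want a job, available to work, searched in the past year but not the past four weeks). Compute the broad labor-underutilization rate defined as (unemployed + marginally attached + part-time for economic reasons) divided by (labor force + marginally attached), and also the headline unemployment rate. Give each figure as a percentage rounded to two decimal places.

Labor force = 797.93 + 66.33 = 864.26 thousand.
Numerator = 66.33 + 16.49 + 42.77 = 125.59 thousand.
Denominator = 864.26 + 16.49 = 880.75 thousand.
Broad rate = 125.59 / 880.75 = 14.26%.
Headline unemployment rate = 66.33 / 864.26 = 7.67%.

Broad underutilization rate ≈ 14.26%; headline unemployment rate ≈ 7.67%.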